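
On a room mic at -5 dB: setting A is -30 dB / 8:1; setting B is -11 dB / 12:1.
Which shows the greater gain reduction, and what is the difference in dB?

A, by 16.375 dB

A: 25 dB over, compressed to 3.125 dB over, so 21.875 dB of GR.
B: 6 dB over, compressed to 0.5 dB over, so 5.5 dB of GR.
Difference: 16.375 dB in favour of A.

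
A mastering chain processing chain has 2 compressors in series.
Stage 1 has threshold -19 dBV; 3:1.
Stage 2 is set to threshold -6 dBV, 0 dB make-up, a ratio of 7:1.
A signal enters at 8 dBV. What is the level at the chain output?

-10 dBV

Stage 1: overshoot 27 dB → 27/3 = 9 dB → -10 dBV.
Stage 2: -10 dBV is at or below the -6 dBV threshold — no compression; output -10 dBV.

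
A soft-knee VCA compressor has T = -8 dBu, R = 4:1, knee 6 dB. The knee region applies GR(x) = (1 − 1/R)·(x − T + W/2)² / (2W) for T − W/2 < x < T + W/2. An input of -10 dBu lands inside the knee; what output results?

x − T + W/2 = -10 − (-8) + 3 = 1.
GR = (1 − 1/4) × 1² / 12 = 0.75 × 1 / 12 = 0.0625 dB.
Output = -10 − 0.0625 = -10.0625 dBu.

-10.0625 dBu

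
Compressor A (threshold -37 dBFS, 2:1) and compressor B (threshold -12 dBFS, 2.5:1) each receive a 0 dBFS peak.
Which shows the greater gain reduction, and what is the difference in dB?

A, by 11.3 dB

A: overshoot 37 dB → output overshoot 18.5 dB → GR 18.5 dB.
B: overshoot 12 dB → output overshoot 4.8 dB → GR 7.2 dB.
A reduces 11.3 dB more.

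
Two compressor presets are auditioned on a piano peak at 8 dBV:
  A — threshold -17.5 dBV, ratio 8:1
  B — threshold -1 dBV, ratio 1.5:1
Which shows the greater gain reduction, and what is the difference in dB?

A: overshoot 25.5 dB → output overshoot 3.1875 dB → GR 22.3125 dB.
B: overshoot 9 dB → output overshoot 6 dB → GR 3 dB.
A applies 19.3125 dB more gain reduction.

A, by 19.3125 dB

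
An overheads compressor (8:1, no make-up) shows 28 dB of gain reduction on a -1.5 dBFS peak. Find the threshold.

-33.5 dBFS

Input is 32 dB above T (since output overshoot × R = input overshoot: (-29.5 − T)·8 = -1.5 − T gives T = -33.5 dBFS).
Check: -33.5 + (-1.5 − (-33.5))/8 = -33.5 + 4 = -29.5 dBFS. ✓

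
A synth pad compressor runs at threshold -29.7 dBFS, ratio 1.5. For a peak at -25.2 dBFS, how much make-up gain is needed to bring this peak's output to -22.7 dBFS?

4 dB

Without make-up, output = threshold + overshoot/1.5 = -29.7 + 3 = -26.7 dBFS.
Gap to target: 4 dB.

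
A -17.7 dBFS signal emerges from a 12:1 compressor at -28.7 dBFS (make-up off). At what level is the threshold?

-29.7 dBFS

Input is 12 dB above T (since output overshoot × R = input overshoot: (-28.7 − T)·12 = -17.7 − T gives T = -29.7 dBFS).
Check: -29.7 + (-17.7 − (-29.7))/12 = -29.7 + 1 = -28.7 dBFS. ✓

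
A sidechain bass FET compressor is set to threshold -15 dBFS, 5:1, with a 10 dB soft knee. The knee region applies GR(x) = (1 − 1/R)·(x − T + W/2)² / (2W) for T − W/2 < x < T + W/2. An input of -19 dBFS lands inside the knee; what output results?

x − T + W/2 = -19 − (-15) + 5 = 1.
GR = (1 − 1/5) × 1² / 20 = 0.8 × 1 / 20 = 0.04 dB.
Output = -19 − 0.04 = -19.04 dBFS.

-19.04 dBFS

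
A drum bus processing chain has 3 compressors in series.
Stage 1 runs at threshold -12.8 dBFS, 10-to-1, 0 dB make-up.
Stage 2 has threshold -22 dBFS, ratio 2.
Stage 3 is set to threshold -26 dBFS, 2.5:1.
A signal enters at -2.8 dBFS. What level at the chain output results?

-22.36 dBFS

Stage 1: 10 dB above -12.8 dBFS, reduced 10:1 to 1 dB above → -11.8 dBFS.
Stage 2: -11.8 dBFS is 10.2 dB over -22 dBFS; at 2:1 that becomes 5.1 dB over, giving -16.9 dBFS.
Stage 3: 9.1 dB above -26 dBFS, reduced 2.5:1 to 3.64 dB above → -22.36 dBFS.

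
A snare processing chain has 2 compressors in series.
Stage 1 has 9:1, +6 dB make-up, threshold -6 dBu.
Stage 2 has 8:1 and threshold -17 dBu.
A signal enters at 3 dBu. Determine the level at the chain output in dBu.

-14.75 dBu

Stage 1: 9 dB above -6 dBu, reduced 9:1 to 1 dB above → -5 dBu; +6 dB make-up → 1 dBu.
Stage 2: overshoot 18 dB → 18/8 = 2.25 dB → -14.75 dBu.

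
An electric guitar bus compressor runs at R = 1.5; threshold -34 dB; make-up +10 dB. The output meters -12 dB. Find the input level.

-16 dB

Before make-up, the level was -12 − 10 = -22 dB.
That's 12 dB above the -34 dB threshold.
Undo the ratio: input overshoot = 12 × 1.5 = 18 dB, giving input = -16 dB.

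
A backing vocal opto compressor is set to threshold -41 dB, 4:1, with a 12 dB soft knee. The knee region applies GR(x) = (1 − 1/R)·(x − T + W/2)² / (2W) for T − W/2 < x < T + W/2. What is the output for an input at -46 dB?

x − T + W/2 = -46 − (-41) + 6 = 1.
GR = (1 − 1/4) × 1² / 24 = 0.75 × 1 / 24 = 0.03125 dB.
Output = -46 − 0.03125 = -46.03125 dB.

-46.03125 dB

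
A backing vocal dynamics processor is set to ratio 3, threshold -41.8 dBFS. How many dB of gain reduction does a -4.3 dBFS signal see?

Overshoot = -4.3 − (-41.8) = 37.5 dB.
After 3:1 compression the overshoot becomes 37.5/3 = 12.5 dB.
Gain reduction = 37.5 − 12.5 = 25 dB.

25 dB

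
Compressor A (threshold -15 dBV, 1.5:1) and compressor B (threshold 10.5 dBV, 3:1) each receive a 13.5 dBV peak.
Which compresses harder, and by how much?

A: overshoot 28.5 dB → output overshoot 19 dB → GR 9.5 dB.
B: overshoot 3 dB → output overshoot 1 dB → GR 2 dB.
Difference: 7.5 dB in favour of A.

A, by 7.5 dB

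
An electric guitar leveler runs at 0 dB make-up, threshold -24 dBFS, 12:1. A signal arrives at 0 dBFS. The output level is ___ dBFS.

-22 dBFS

Overshoot: 0 − (-24) = 24 dB.
12:1 compression reduces that to 24/12 = 2 dB over.
Output = -24 + 2 = -22 dBFS.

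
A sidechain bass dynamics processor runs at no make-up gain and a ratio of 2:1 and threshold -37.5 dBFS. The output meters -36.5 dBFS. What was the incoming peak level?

Post-compression overshoot = -36.5 − (-37.5) = 1 dB.
Before 2:1 compression the overshoot was 1 × 2 = 2 dB, so input = -37.5 + 2 = -35.5 dBFS.

-35.5 dBFS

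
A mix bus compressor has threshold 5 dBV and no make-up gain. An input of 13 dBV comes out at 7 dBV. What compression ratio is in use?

Input overshoot = 13 − 5 = 8 dB; output overshoot = 7 − 5 = 2 dB.
Ratio = 8 / 2 = 4.

4:1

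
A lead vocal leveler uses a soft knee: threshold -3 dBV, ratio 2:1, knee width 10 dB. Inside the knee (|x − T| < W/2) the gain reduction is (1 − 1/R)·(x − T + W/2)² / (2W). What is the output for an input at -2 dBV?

-2.9 dBV

x − T + W/2 = -2 − (-3) + 5 = 6.
GR = (1 − 1/2) × 6² / 20 = 0.5 × 36 / 20 = 0.9 dB.
Output = -2 − 0.9 = -2.9 dBV.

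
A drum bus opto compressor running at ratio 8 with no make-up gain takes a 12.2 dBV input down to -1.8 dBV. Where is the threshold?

-3.8 dBV

Let T be the threshold. Output overshoot = (input overshoot)/R, so -1.8 − T = (12.2 − T)/8.
8·(-1.8 − T) = 12.2 − T → 7·T = -14.4 − 12.2 = -26.6.
T = -26.6/7 = -3.8 dBV.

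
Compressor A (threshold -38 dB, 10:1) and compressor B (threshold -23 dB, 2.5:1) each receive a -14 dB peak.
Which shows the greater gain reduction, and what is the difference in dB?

A, by 16.2 dB

A: overshoot 24 dB → output overshoot 2.4 dB → GR 21.6 dB.
B: overshoot 9 dB → output overshoot 3.6 dB → GR 5.4 dB.
A applies 16.2 dB more gain reduction.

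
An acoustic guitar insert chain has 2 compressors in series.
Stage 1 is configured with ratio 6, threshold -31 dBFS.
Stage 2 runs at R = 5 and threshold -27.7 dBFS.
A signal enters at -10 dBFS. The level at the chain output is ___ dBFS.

Stage 1: overshoot 21 dB → 21/6 = 3.5 dB → -27.5 dBFS.
Stage 2: -27.5 dBFS is 0.2 dB over -27.7 dBFS; at 5:1 that becomes 0.04 dB over, giving -27.66 dBFS.

-27.66 dBFS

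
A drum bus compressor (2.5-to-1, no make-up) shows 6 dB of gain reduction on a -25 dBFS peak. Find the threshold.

Input is 10 dB above T (since output overshoot × R = input overshoot: (-31 − T)·2.5 = -25 − T gives T = -35 dBFS).
Check: -35 + (-25 − (-35))/2.5 = -35 + 4 = -31 dBFS. ✓

-35 dBFS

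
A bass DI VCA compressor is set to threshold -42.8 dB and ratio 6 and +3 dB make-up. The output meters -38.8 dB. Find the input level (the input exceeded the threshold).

-36.8 dB

Remove make-up: -38.8 − 3 = -41.8 dB.
Post-compression overshoot = -41.8 − (-42.8) = 1 dB.
Before 6:1 compression the overshoot was 1 × 6 = 6 dB, so input = -42.8 + 6 = -36.8 dB.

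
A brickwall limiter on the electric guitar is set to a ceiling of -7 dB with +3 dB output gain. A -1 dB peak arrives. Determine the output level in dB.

At ∞:1, everything above -7 dB is held at the ceiling.
Output gain then adds 3 dB: -7 + 3 = -4 dB.

-4 dB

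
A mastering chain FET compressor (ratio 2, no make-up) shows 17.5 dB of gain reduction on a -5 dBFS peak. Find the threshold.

-40 dBFS

Let T be the threshold. Output overshoot = (input overshoot)/R, so -22.5 − T = (-5 − T)/2.
2·(-22.5 − T) = -5 − T → 1·T = -45 − (-5) = -40.
T = -40/1 = -40 dBFS.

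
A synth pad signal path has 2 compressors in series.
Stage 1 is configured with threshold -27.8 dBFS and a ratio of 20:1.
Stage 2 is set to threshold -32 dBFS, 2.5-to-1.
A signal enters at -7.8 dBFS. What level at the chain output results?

Stage 1: -7.8 dBFS is 20 dB over -27.8 dBFS; at 20:1 that becomes 1 dB over, giving -26.8 dBFS.
Stage 2: -26.8 dBFS is 5.2 dB over -32 dBFS; at 2.5:1 that becomes 2.08 dB over, giving -29.92 dBFS.

-29.92 dBFS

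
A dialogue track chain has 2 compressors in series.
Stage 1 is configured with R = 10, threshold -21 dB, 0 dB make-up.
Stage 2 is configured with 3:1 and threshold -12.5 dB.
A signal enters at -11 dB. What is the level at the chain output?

-20 dB

Stage 1: 10 dB above -21 dB, reduced 10:1 to 1 dB above → -20 dB.
Stage 2: below threshold (-20 ≤ -12.5); passes unchanged; output -20 dB.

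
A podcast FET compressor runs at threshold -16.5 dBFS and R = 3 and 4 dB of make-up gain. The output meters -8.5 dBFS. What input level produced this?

Stripping the +4 dB make-up gives -12.5 dBFS at the gain stage.
That's 4 dB above the -16.5 dBFS threshold.
Before 3:1 compression the overshoot was 4 × 3 = 12 dB, so input = -16.5 + 12 = -4.5 dBFS.

-4.5 dBFS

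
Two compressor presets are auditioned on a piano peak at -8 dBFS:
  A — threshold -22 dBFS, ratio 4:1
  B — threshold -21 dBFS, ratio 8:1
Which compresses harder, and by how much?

A: overshoot 14 dB → output overshoot 3.5 dB → GR 10.5 dB.
B: overshoot 13 dB → output overshoot 1.625 dB → GR 11.375 dB.
B applies 0.875 dB more gain reduction.

B, by 0.875 dB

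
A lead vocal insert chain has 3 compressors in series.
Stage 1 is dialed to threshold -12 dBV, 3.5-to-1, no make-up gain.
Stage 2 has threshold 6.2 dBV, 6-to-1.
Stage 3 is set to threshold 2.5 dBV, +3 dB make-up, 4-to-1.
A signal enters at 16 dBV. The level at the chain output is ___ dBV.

-1 dBV

Stage 1: 28 dB above -12 dBV, reduced 3.5:1 to 8 dB above → -4 dBV.
Stage 2: -4 dBV ≤ 6.2 dBV, so stage 2 doesn't engage; output -4 dBV.
Stage 3: below threshold (-4 ≤ 2.5); passes unchanged; make-up brings it to -1 dBV.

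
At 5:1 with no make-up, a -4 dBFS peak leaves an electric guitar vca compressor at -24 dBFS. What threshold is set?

Gain reduction = -4 − (-24) = 20 dB; output overshoot = GR / (R − 1) = 20 / 4 = 5 dB.
Threshold = output − output overshoot = -24 − 5 = -29 dBFS.

-29 dBFS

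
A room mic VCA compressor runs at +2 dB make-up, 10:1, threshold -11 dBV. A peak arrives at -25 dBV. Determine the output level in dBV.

-23 dBV

-25 dBV is 14 dB below the -11 dBV threshold, so no gain reduction is applied.
Make-up gain adds 2 dB: -25 + 2 = -23 dBV.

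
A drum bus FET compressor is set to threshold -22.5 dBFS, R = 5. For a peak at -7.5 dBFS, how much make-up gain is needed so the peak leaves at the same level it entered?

The peak compresses to -22.5 + 15/5 = -19.5 dBFS.
To reach -7.5 dBFS requires -7.5 − (-19.5) = 12 dB of make-up.

12 dB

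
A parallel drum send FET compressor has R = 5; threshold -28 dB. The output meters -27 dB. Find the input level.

-23 dB

Post-compression overshoot = -27 − (-28) = 1 dB.
Before 5:1 compression the overshoot was 1 × 5 = 5 dB, so input = -28 + 5 = -23 dB.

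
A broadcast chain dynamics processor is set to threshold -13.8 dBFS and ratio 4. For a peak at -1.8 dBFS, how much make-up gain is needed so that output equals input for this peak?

The peak compresses to -13.8 + 12/4 = -10.8 dBFS.
To reach -1.8 dBFS requires -1.8 − (-10.8) = 9 dB of make-up.

9 dB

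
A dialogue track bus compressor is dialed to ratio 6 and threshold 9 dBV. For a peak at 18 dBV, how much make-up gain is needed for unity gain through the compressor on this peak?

7.5 dB

Overshoot 9 dB → 9/6 = 1.5 dB after compression, so the compressed level is 9 + 1.5 = 10.5 dBV.
Make-up = target − compressed = 18 − 10.5 = 7.5 dB.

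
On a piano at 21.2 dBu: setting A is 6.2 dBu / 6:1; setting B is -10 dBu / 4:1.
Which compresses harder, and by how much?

B, by 10.9 dB

A: GR = 15 − 15/6 = 12.5 dB.
B: GR = 31.2 − 31.2/4 = 23.4 dB.
B applies 10.9 dB more gain reduction.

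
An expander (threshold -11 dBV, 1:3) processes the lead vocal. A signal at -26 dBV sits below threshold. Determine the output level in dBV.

Undershoot = (-11) − (-26) = 15 dB.
At 1:3, that expands to 45 dB under threshold.
Output = -11 − 45 = -56 dBV.

-56 dBV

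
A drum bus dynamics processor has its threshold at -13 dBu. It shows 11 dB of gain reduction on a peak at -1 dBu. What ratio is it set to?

12:1

Input overshoot = -1 − (-13) = 12 dB.
Output overshoot = 12 − 11 = 1 dB.
Ratio = input overshoot / output overshoot = 12 / 1 = 12.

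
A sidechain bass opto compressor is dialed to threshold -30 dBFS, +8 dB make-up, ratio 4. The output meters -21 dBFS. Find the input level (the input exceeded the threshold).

-26 dBFS

Stripping the +8 dB make-up gives -29 dBFS at the gain stage.
That's 1 dB above the -30 dBFS threshold.
Input overshoot = R × output overshoot = 4 dB → input = -30 + 4 = -26 dBFS.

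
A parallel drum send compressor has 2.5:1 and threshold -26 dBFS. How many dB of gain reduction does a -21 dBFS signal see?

-21 dBFS exceeds the threshold by 5 dB.
A 2.5:1 ratio leaves 2 dB of that excess.
Gain reduction = 5 − 2 = 3 dB.

3 dB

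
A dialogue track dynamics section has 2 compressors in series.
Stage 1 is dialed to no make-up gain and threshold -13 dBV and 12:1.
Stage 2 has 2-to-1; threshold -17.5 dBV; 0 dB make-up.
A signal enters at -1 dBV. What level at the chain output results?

-14.75 dBV

Stage 1: 12 dB above -13 dBV, reduced 12:1 to 1 dB above → -12 dBV.
Stage 2: -12 dBV is 5.5 dB over -17.5 dBV; at 2:1 that becomes 2.75 dB over, giving -14.75 dBV.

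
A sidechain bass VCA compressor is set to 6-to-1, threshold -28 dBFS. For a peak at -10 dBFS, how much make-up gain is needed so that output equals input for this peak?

Overshoot 18 dB → 18/6 = 3 dB after compression, so the compressed level is -28 + 3 = -25 dBFS.
Make-up = target − compressed = -10 − (-25) = 15 dB.

15 dB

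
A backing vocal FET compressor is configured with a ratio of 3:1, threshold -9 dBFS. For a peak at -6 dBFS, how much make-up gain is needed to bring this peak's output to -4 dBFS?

The peak compresses to -9 + 3/3 = -8 dBFS.
To reach -4 dBFS requires -4 − (-8) = 4 dB of make-up.

4 dB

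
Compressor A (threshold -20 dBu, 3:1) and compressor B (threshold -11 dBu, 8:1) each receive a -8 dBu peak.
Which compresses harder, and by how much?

A, by 5.375 dB

A: 12 dB over, compressed to 4 dB over, so 8 dB of GR.
B: 3 dB over, compressed to 0.375 dB over, so 2.625 dB of GR.
A applies 5.375 dB more gain reduction.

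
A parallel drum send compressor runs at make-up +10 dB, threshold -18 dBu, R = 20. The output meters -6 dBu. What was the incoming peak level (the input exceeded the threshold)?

Stripping the +10 dB make-up gives -16 dBu at the gain stage.
That's 2 dB above the -18 dBu threshold.
Before 20:1 compression the overshoot was 2 × 20 = 40 dB, so input = -18 + 40 = 22 dBu.

22 dBu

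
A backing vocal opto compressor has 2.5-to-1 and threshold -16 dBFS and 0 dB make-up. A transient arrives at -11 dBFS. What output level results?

-14 dBFS

Overshoot: -11 − (-16) = 5 dB.
2.5:1 compression reduces that to 5/2.5 = 2 dB over.
Output = -16 + 2 = -14 dBFS.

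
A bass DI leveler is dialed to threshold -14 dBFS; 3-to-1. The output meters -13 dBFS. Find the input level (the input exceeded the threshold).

-11 dBFS

That's 1 dB above the -14 dBFS threshold.
Before 3:1 compression the overshoot was 1 × 3 = 3 dB, so input = -14 + 3 = -11 dBFS.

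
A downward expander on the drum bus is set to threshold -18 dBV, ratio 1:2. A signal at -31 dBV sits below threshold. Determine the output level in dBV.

Below threshold, a 1:2 expander applies gain = (2−1)×(T − x) of attenuation.
(2−1) × 13 = 13 dB, so output = -31 − 13 = -44 dBV.

-44 dBV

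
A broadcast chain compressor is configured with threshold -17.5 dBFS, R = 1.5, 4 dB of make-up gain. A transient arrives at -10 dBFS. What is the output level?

-10 dBFS sits 7.5 dB over threshold.
The 7.5 dB excess becomes 5 dB after 1.5:1 reduction.
That puts the output at -12.5 dBFS; make-up adds 4 dB, giving -8.5 dBFS.

-8.5 dBFS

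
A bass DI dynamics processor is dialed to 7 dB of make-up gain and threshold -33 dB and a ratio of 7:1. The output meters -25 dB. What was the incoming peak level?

Before make-up, the level was -25 − 7 = -32 dB.
Post-compression overshoot = -32 − (-33) = 1 dB.
Input overshoot = R × output overshoot = 7 dB → input = -33 + 7 = -26 dB.

-26 dB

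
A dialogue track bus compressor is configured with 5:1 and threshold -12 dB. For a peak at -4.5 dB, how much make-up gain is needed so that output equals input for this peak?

6 dB

Without make-up, output = threshold + overshoot/5 = -12 + 1.5 = -10.5 dB.
Gap to target: 6 dB.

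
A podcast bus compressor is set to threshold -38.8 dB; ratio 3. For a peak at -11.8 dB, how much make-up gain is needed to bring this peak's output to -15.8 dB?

14 dB

Overshoot 27 dB → 27/3 = 9 dB after compression, so the compressed level is -38.8 + 9 = -29.8 dB.
Make-up = target − compressed = -15.8 − (-29.8) = 14 dB.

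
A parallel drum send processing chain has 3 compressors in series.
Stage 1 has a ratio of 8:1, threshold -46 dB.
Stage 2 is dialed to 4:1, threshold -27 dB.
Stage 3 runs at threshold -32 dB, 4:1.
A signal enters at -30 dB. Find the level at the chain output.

-44 dB

Stage 1: 16 dB above -46 dB, reduced 8:1 to 2 dB above → -44 dB.
Stage 2: -44 dB is at or below the -27 dB threshold — no compression; output -44 dB.
Stage 3: -44 dB is at or below the -32 dB threshold — no compression; output -44 dB.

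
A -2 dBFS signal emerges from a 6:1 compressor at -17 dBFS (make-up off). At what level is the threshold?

Gain reduction = -2 − (-17) = 15 dB; output overshoot = GR / (R − 1) = 15 / 5 = 3 dB.
Threshold = output − output overshoot = -17 − 3 = -20 dBFS.

-20 dBFS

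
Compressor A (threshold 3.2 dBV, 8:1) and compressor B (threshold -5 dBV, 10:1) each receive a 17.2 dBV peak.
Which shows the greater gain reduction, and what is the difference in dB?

A: GR = 14 − 14/8 = 12.25 dB.
B: GR = 22.2 − 22.2/10 = 19.98 dB.
B reduces 7.73 dB more.

B, by 7.73 dB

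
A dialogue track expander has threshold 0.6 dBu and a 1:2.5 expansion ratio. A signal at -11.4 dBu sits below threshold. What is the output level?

The input is 12 dB below the 0.6 dBu threshold.
A 1:2.5 expander multiplies undershoot by 2.5: 12 × 2.5 = 30 dB below threshold.
Output = 0.6 − 30 = -29.4 dBu.

-29.4 dBu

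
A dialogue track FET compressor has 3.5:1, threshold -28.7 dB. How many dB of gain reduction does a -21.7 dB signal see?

5 dB

Overshoot = -21.7 − (-28.7) = 7 dB.
A 3.5:1 ratio leaves 2 dB of that excess.
GR = overshoot in − overshoot out = 7 − 2 = 5 dB.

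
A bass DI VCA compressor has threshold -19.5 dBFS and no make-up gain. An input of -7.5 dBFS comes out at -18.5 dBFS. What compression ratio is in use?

Input overshoot = -7.5 − (-19.5) = 12 dB; output overshoot = -18.5 − (-19.5) = 1 dB.
Ratio = 12 / 1 = 12.

12:1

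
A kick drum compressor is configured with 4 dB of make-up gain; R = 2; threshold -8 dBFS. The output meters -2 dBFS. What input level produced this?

Stripping the +4 dB make-up gives -6 dBFS at the gain stage.
The compressed level sits -6 − (-8) = 2 dB over threshold.
Input overshoot = R × output overshoot = 4 dB → input = -8 + 4 = -4 dBFS.

-4 dBFS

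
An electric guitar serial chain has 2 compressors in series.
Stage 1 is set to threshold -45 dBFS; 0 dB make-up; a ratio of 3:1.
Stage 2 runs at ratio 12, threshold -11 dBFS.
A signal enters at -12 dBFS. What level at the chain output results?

Stage 1: -12 dBFS is 33 dB over -45 dBFS; at 3:1 that becomes 11 dB over, giving -34 dBFS.
Stage 2: -34 dBFS is at or below the -11 dBFS threshold — no compression; output -34 dBFS.

-34 dBFS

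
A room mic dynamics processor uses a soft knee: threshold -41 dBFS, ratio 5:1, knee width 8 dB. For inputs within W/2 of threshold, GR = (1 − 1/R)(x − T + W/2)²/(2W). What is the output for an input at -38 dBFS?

x − T + W/2 = -38 − (-41) + 4 = 7.
GR = (1 − 1/5) × 7² / 16 = 0.8 × 49 / 16 = 2.45 dB.
Output = -38 − 2.45 = -40.45 dBFS.

-40.45 dBFS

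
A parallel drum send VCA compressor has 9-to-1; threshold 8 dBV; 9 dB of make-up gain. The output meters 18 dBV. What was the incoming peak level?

Before make-up, the level was 18 − 9 = 9 dBV.
Post-compression overshoot = 9 − 8 = 1 dB.
Input overshoot = R × output overshoot = 9 dB → input = 8 + 9 = 17 dBV.

17 dBV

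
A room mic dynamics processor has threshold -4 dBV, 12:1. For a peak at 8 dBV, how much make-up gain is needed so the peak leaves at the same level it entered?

11 dB

Overshoot 12 dB → 12/12 = 1 dB after compression, so the compressed level is -4 + 1 = -3 dBV.
Make-up = target − compressed = 8 − (-3) = 11 dB.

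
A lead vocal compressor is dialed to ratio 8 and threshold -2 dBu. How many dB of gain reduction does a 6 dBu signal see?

6 dBu exceeds the threshold by 8 dB.
A 8:1 ratio leaves 1 dB of that excess.
GR = overshoot in − overshoot out = 8 − 1 = 7 dB.

7 dB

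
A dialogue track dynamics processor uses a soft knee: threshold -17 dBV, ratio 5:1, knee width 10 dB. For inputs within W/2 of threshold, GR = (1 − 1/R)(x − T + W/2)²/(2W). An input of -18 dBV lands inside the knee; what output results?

-18.64 dBV

x − T + W/2 = -18 − (-17) + 5 = 4.
GR = (1 − 1/5) × 4² / 20 = 0.8 × 16 / 20 = 0.64 dB.
Output = -18 − 0.64 = -18.64 dBV.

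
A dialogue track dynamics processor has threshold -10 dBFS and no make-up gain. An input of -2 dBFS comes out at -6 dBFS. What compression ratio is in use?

2:1

Input overshoot = -2 − (-10) = 8 dB; output overshoot = -6 − (-10) = 4 dB.
Ratio = 8 / 4 = 2.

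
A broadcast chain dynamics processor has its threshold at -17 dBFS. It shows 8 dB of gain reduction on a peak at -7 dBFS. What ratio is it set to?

5:1

Input overshoot = -7 − (-17) = 10 dB.
Output overshoot = 10 − 8 = 2 dB.
Ratio = input overshoot / output overshoot = 10 / 2 = 5.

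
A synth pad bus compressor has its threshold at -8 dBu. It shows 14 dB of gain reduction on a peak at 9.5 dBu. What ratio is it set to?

5:1

Input overshoot = 9.5 − (-8) = 17.5 dB.
Output overshoot = 17.5 − 14 = 3.5 dB.
Ratio = input overshoot / output overshoot = 17.5 / 3.5 = 5.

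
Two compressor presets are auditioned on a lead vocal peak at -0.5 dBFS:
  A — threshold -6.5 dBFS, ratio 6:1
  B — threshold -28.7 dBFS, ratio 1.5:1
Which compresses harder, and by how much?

A: 6 dB over, compressed to 1 dB over, so 5 dB of GR.
B: 28.2 dB over, compressed to 18.8 dB over, so 9.4 dB of GR.
Difference: 4.4 dB in favour of B.

B, by 4.4 dB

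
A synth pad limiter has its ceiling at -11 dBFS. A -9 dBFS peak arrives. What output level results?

A brickwall limiter is an ∞:1 compressor: any input above the ceiling is clamped to -11 dBFS.

-11 dBFS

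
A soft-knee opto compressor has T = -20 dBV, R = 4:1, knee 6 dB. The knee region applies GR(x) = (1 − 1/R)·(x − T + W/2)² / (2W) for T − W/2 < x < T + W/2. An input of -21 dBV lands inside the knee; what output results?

x − T + W/2 = -21 − (-20) + 3 = 2.
GR = (1 − 1/4) × 2² / 12 = 0.75 × 4 / 12 = 0.25 dB.
Output = -21 − 0.25 = -21.25 dBV.

-21.25 dBV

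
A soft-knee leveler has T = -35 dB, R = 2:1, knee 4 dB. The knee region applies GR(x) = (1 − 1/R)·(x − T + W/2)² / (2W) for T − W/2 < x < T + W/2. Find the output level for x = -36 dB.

x − T + W/2 = -36 − (-35) + 2 = 1.
GR = (1 − 1/2) × 1² / 8 = 0.5 × 1 / 8 = 0.0625 dB.
Output = -36 − 0.0625 = -36.0625 dB.

-36.0625 dB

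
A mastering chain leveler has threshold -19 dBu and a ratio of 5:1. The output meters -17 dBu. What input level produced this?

The compressed level sits -17 − (-19) = 2 dB over threshold.
Before 5:1 compression the overshoot was 2 × 5 = 10 dB, so input = -19 + 10 = -9 dBu.

-9 dBu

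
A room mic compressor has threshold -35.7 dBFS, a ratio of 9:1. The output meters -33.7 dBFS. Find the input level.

The compressed level sits -33.7 − (-35.7) = 2 dB over threshold.
Before 9:1 compression the overshoot was 2 × 9 = 18 dB, so input = -35.7 + 18 = -17.7 dBFS.

-17.7 dBFS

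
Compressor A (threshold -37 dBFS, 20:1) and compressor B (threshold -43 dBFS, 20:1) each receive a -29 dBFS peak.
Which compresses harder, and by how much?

B, by 5.7 dB

A: GR = 8 − 8/20 = 7.6 dB.
B: GR = 14 − 14/20 = 13.3 dB.
B reduces 5.7 dB more.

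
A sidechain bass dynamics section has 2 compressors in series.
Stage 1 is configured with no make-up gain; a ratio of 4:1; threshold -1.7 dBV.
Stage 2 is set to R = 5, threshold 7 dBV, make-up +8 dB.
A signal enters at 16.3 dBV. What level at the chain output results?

Stage 1: 16.3 dBV is 18 dB over -1.7 dBV; at 4:1 that becomes 4.5 dB over, giving 2.8 dBV.
Stage 2: 2.8 dBV is at or below the 7 dBV threshold — no compression; make-up brings it to 10.8 dBV.

10.8 dBV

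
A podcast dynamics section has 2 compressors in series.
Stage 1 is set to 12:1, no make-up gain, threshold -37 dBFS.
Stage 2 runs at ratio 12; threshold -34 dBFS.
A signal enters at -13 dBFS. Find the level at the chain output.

-35 dBFS

Stage 1: -13 dBFS is 24 dB over -37 dBFS; at 12:1 that becomes 2 dB over, giving -35 dBFS.
Stage 2: -35 dBFS ≤ -34 dBFS, so stage 2 doesn't engage; output -35 dBFS.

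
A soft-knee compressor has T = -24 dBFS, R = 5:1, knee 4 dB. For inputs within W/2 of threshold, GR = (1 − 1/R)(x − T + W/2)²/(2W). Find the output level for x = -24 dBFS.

-24.4 dBFS

x − T + W/2 = -24 − (-24) + 2 = 2.
GR = (1 − 1/5) × 2² / 8 = 0.8 × 4 / 8 = 0.4 dB.
Output = -24 − 0.4 = -24.4 dBFS.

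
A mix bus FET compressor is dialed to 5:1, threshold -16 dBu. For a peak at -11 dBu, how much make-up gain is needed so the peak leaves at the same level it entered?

4 dB

Overshoot 5 dB → 5/5 = 1 dB after compression, so the compressed level is -16 + 1 = -15 dBu.
Make-up = target − compressed = -11 − (-15) = 4 dB.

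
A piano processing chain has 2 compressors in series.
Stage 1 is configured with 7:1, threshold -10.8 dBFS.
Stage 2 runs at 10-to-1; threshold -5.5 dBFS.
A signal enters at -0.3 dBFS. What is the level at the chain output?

Stage 1: 10.5 dB above -10.8 dBFS, reduced 7:1 to 1.5 dB above → -9.3 dBFS.
Stage 2: -9.3 dBFS ≤ -5.5 dBFS, so stage 2 doesn't engage; output -9.3 dBFS.

-9.3 dBFS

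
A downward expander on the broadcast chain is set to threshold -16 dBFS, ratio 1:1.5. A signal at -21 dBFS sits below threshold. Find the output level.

-23.5 dBFS

Below threshold, a 1:1.5 expander applies gain = (1.5−1)×(T − x) of attenuation.
(1.5−1) × 5 = 2.5 dB, so output = -21 − 2.5 = -23.5 dBFS.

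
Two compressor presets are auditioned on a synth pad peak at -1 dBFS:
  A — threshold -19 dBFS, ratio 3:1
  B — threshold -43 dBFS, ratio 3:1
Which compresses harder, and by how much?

B, by 16 dB

A: overshoot 18 dB → output overshoot 6 dB → GR 12 dB.
B: overshoot 42 dB → output overshoot 14 dB → GR 28 dB.
B applies 16 dB more gain reduction.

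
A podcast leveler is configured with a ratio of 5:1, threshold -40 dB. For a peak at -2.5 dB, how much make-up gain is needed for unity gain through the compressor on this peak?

30 dB

Without make-up, output = threshold + overshoot/5 = -40 + 7.5 = -32.5 dB.
Gap to target: 30 dB.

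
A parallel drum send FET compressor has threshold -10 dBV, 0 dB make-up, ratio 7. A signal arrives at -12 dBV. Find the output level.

-12 dBV is 2 dB below the -10 dBV threshold, so no gain reduction is applied.
Output = input = -12 dBV.

-12 dBV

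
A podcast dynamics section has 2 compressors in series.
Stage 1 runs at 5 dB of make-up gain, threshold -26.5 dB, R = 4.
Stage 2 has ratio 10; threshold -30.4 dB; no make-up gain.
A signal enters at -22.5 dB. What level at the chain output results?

Stage 1: 4 dB above -26.5 dB, reduced 4:1 to 1 dB above → -25.5 dB; +5 dB make-up → -20.5 dB.
Stage 2: 9.9 dB above -30.4 dB, reduced 10:1 to 0.99 dB above → -29.41 dB.

-29.41 dB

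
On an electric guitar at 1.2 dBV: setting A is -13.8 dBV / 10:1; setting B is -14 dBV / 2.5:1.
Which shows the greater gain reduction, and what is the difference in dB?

A: GR = 15 − 15/10 = 13.5 dB.
B: GR = 15.2 − 15.2/2.5 = 9.12 dB.
A reduces 4.38 dB more.

A, by 4.38 dB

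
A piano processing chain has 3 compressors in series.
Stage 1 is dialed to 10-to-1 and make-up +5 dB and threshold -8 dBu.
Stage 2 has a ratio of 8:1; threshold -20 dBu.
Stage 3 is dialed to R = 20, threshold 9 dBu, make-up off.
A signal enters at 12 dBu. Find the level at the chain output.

Stage 1: 20 dB above -8 dBu, reduced 10:1 to 2 dB above → -6 dBu; +5 dB make-up → -1 dBu.
Stage 2: 19 dB above -20 dBu, reduced 8:1 to 2.375 dB above → -17.625 dBu.
Stage 3: -17.625 dBu is at or below the 9 dBu threshold — no compression; output -17.625 dBu.

-17.625 dBu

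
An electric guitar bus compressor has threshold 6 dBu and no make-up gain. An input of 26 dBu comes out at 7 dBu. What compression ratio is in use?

Input overshoot = 26 − 6 = 20 dB; output overshoot = 7 − 6 = 1 dB.
Ratio = 20 / 1 = 20.

20:1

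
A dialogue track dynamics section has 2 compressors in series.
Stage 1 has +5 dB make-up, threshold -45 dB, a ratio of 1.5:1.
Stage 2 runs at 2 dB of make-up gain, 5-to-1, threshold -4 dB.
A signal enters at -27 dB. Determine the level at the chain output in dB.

-26 dB

Stage 1: 18 dB above -45 dB, reduced 1.5:1 to 12 dB above → -33 dB; +5 dB make-up → -28 dB.
Stage 2: below threshold (-28 ≤ -4); passes unchanged; make-up brings it to -26 dB.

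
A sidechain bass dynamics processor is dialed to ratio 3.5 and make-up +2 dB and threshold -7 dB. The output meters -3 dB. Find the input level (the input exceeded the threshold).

Before make-up, the level was -3 − 2 = -5 dB.
That's 2 dB above the -7 dB threshold.
Input overshoot = R × output overshoot = 7 dB → input = -7 + 7 = 0 dB.

0 dB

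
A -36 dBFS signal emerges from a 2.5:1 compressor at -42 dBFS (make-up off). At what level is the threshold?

Let T be the threshold. Output overshoot = (input overshoot)/R, so -42 − T = (-36 − T)/2.5.
2.5·(-42 − T) = -36 − T → 1.5·T = -105 − (-36) = -69.
T = -69/1.5 = -46 dBFS.

-46 dBFS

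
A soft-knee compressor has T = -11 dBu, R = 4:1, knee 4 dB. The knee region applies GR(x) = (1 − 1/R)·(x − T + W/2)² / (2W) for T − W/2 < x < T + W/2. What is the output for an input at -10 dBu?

-10.84375 dBu

x − T + W/2 = -10 − (-11) + 2 = 3.
GR = (1 − 1/4) × 3² / 8 = 0.75 × 9 / 8 = 0.84375 dB.
Output = -10 − 0.84375 = -10.84375 dBu.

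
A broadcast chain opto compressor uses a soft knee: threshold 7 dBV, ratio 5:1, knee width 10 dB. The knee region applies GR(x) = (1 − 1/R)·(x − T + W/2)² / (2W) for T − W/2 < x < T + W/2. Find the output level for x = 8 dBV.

x − T + W/2 = 8 − 7 + 5 = 6.
GR = (1 − 1/5) × 6² / 20 = 0.8 × 36 / 20 = 1.44 dB.
Output = 8 − 1.44 = 6.56 dBV.

6.56 dBV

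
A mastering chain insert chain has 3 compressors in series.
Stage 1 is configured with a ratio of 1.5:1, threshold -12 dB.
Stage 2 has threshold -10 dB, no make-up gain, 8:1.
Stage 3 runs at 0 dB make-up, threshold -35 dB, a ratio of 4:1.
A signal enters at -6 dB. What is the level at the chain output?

-28.6875 dB

Stage 1: overshoot 6 dB → 6/1.5 = 4 dB → -8 dB.
Stage 2: -8 dB is 2 dB over -10 dB; at 8:1 that becomes 0.25 dB over, giving -9.75 dB.
Stage 3: -9.75 dB is 25.25 dB over -35 dB; at 4:1 that becomes 6.3125 dB over, giving -28.6875 dB.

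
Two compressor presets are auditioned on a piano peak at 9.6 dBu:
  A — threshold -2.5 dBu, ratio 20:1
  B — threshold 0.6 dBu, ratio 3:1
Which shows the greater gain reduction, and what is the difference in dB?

A, by 5.495 dB

A: 12.1 dB over, compressed to 0.605 dB over, so 11.495 dB of GR.
B: 9 dB over, compressed to 3 dB over, so 6 dB of GR.
Difference: 5.495 dB in favour of A.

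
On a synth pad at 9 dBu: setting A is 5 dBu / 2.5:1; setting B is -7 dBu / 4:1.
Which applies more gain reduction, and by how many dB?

A: overshoot 4 dB → output overshoot 1.6 dB → GR 2.4 dB.
B: overshoot 16 dB → output overshoot 4 dB → GR 12 dB.
B applies 9.6 dB more gain reduction.

B, by 9.6 dB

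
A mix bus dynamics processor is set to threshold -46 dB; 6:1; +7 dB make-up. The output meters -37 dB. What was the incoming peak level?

-34 dB

Stripping the +7 dB make-up gives -44 dB at the gain stage.
Post-compression overshoot = -44 − (-46) = 2 dB.
Input overshoot = R × output overshoot = 12 dB → input = -46 + 12 = -34 dB.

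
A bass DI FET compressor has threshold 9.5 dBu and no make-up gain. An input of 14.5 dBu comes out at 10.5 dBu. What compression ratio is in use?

5:1

Input overshoot = 14.5 − 9.5 = 5 dB; output overshoot = 10.5 − 9.5 = 1 dB.
Ratio = 5 / 1 = 5.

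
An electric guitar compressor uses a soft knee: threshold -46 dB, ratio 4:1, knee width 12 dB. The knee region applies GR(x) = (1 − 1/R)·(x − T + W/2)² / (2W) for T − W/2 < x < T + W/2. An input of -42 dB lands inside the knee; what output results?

x − T + W/2 = -42 − (-46) + 6 = 10.
GR = (1 − 1/4) × 10² / 24 = 0.75 × 100 / 24 = 3.125 dB.
Output = -42 − 3.125 = -45.125 dB.

-45.125 dB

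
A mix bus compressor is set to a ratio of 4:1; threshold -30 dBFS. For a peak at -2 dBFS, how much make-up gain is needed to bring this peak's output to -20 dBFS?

The peak compresses to -30 + 28/4 = -23 dBFS.
To reach -20 dBFS requires -20 − (-23) = 3 dB of make-up.

3 dB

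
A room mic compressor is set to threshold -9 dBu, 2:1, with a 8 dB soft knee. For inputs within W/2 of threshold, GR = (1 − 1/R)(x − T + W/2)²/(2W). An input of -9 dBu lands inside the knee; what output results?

-9.5 dBu

x − T + W/2 = -9 − (-9) + 4 = 4.
GR = (1 − 1/2) × 4² / 16 = 0.5 × 16 / 16 = 0.5 dB.
Output = -9 − 0.5 = -9.5 dBu.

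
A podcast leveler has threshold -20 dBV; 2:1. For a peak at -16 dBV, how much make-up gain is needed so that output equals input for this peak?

Overshoot 4 dB → 4/2 = 2 dB after compression, so the compressed level is -20 + 2 = -18 dBV.
Make-up = target − compressed = -16 − (-18) = 2 dB.

2 dB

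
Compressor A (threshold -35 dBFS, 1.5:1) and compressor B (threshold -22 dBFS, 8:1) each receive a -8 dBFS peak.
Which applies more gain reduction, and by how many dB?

B, by 3.25 dB

A: overshoot 27 dB → output overshoot 18 dB → GR 9 dB.
B: overshoot 14 dB → output overshoot 1.75 dB → GR 12.25 dB.
B applies 3.25 dB more gain reduction.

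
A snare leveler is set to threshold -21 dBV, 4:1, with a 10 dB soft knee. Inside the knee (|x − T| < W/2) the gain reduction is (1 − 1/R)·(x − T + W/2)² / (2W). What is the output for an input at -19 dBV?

x − T + W/2 = -19 − (-21) + 5 = 7.
GR = (1 − 1/4) × 7² / 20 = 0.75 × 49 / 20 = 1.8375 dB.
Output = -19 − 1.8375 = -20.8375 dBV.

-20.8375 dBV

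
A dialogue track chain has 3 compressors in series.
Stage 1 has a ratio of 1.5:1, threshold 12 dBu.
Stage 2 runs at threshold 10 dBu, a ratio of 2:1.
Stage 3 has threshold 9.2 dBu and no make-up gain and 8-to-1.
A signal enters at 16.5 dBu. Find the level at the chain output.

9.6125 dBu

Stage 1: overshoot 4.5 dB → 4.5/1.5 = 3 dB → 15 dBu.
Stage 2: overshoot 5 dB → 5/2 = 2.5 dB → 12.5 dBu.
Stage 3: 3.3 dB above 9.2 dBu, reduced 8:1 to 0.4125 dB above → 9.6125 dBu.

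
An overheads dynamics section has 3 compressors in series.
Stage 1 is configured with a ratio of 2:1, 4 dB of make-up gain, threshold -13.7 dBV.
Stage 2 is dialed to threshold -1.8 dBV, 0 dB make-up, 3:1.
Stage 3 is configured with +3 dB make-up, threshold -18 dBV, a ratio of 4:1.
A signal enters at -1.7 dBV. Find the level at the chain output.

-11.425 dBV

Stage 1: -1.7 dBV is 12 dB over -13.7 dBV; at 2:1 that becomes 6 dB over, giving -7.7 dBV; +4 dB make-up → -3.7 dBV.
Stage 2: -3.7 dBV ≤ -1.8 dBV, so stage 2 doesn't engage; output -3.7 dBV.
Stage 3: -3.7 dBV is 14.3 dB over -18 dBV; at 4:1 that becomes 3.575 dB over, giving -14.425 dBV; +3 dB make-up → -11.425 dBV.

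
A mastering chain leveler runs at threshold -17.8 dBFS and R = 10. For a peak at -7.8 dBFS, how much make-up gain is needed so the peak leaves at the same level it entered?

Without make-up, output = threshold + overshoot/10 = -17.8 + 1 = -16.8 dBFS.
Gap to target: 9 dB.

9 dB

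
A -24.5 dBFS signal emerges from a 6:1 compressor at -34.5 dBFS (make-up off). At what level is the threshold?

Let T be the threshold. Output overshoot = (input overshoot)/R, so -34.5 − T = (-24.5 − T)/6.
6·(-34.5 − T) = -24.5 − T → 5·T = -207 − (-24.5) = -182.5.
T = -182.5/5 = -36.5 dBFS.

-36.5 dBFS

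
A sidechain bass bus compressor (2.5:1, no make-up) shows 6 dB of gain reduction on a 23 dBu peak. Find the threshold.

Input is 10 dB above T (since output overshoot × R = input overshoot: (17 − T)·2.5 = 23 − T gives T = 13 dBu).
Check: 13 + (23 − 13)/2.5 = 13 + 4 = 17 dBu. ✓

13 dBu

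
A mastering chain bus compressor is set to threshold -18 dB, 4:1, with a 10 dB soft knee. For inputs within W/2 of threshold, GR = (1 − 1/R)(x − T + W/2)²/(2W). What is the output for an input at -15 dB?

x − T + W/2 = -15 − (-18) + 5 = 8.
GR = (1 − 1/4) × 8² / 20 = 0.75 × 64 / 20 = 2.4 dB.
Output = -15 − 2.4 = -17.4 dB.

-17.4 dB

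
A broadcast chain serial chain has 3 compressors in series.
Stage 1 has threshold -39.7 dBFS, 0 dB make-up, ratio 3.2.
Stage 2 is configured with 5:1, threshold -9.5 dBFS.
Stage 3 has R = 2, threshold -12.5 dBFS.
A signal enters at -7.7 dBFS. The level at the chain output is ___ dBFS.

-29.7 dBFS

Stage 1: overshoot 32 dB → 32/3.2 = 10 dB → -29.7 dBFS.
Stage 2: -29.7 dBFS is at or below the -9.5 dBFS threshold — no compression; output -29.7 dBFS.
Stage 3: below threshold (-29.7 ≤ -12.5); passes unchanged; output -29.7 dBFS.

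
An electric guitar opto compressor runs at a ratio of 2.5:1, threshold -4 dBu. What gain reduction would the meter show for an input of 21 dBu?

The signal is 25 dB above threshold.
After 2.5:1 compression the overshoot becomes 25/2.5 = 10 dB.
GR = overshoot in − overshoot out = 25 − 10 = 15 dB.

15 dB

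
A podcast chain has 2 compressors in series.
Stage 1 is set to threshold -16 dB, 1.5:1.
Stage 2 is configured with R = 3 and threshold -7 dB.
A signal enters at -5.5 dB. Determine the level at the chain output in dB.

-9 dB

Stage 1: -5.5 dB is 10.5 dB over -16 dB; at 1.5:1 that becomes 7 dB over, giving -9 dB.
Stage 2: -9 dB is at or below the -7 dB threshold — no compression; output -9 dB.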